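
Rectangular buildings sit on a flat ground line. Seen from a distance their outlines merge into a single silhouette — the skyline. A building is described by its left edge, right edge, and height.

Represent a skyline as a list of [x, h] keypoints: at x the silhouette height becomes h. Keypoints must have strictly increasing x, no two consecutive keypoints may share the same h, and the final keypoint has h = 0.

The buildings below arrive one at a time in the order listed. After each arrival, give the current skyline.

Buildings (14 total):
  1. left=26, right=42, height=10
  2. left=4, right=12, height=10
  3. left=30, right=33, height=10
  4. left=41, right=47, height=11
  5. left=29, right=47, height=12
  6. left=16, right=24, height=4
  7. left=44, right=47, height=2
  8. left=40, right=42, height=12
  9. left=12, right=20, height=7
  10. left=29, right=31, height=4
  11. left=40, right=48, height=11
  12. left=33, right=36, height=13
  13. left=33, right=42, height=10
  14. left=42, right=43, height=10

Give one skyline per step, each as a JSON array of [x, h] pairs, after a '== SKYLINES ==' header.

== SKYLINES ==
[[26,10],[42,0]]
[[4,10],[12,0],[26,10],[42,0]]
[[4,10],[12,0],[26,10],[42,0]]
[[4,10],[12,0],[26,10],[41,11],[47,0]]
[[4,10],[12,0],[26,10],[29,12],[47,0]]
[[4,10],[12,0],[16,4],[24,0],[26,10],[29,12],[47,0]]
[[4,10],[12,0],[16,4],[24,0],[26,10],[29,12],[47,0]]
[[4,10],[12,0],[16,4],[24,0],[26,10],[29,12],[47,0]]
[[4,10],[12,7],[20,4],[24,0],[26,10],[29,12],[47,0]]
[[4,10],[12,7],[20,4],[24,0],[26,10],[29,12],[47,0]]
[[4,10],[12,7],[20,4],[24,0],[26,10],[29,12],[47,11],[48,0]]
[[4,10],[12,7],[20,4],[24,0],[26,10],[29,12],[33,13],[36,12],[47,11],[48,0]]
[[4,10],[12,7],[20,4],[24,0],[26,10],[29,12],[33,13],[36,12],[47,11],[48,0]]
[[4,10],[12,7],[20,4],[24,0],[26,10],[29,12],[33,13],[36,12],[47,11],[48,0]]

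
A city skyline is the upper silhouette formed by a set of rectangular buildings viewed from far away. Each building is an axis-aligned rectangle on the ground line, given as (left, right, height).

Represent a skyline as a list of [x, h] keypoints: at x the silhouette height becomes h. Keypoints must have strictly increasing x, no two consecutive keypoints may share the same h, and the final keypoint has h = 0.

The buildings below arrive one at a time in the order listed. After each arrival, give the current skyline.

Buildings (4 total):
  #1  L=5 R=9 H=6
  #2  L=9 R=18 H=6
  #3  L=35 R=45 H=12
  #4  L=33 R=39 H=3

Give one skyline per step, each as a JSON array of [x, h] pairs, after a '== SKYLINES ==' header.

== SKYLINES ==
[[5,6],[9,0]]
[[5,6],[18,0]]
[[5,6],[18,0],[35,12],[45,0]]
[[5,6],[18,0],[33,3],[35,12],[45,0]]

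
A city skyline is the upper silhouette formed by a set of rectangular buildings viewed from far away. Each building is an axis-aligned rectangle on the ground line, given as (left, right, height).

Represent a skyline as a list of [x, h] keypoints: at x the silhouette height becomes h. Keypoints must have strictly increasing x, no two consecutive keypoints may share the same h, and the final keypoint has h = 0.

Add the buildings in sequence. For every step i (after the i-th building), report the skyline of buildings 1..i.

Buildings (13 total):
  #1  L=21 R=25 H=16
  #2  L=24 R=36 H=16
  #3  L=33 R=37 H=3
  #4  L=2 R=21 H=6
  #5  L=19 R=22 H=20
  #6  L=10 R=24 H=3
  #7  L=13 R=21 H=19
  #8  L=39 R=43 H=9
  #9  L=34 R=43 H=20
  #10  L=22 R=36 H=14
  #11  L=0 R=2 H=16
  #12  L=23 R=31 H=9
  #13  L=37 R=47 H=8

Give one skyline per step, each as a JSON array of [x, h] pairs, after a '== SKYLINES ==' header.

== SKYLINES ==
[[21,16],[25,0]]
[[21,16],[36,0]]
[[21,16],[36,3],[37,0]]
[[2,6],[21,16],[36,3],[37,0]]
[[2,6],[19,20],[22,16],[36,3],[37,0]]
[[2,6],[19,20],[22,16],[36,3],[37,0]]
[[2,6],[13,19],[19,20],[22,16],[36,3],[37,0]]
[[2,6],[13,19],[19,20],[22,16],[36,3],[37,0],[39,9],[43,0]]
[[2,6],[13,19],[19,20],[22,16],[34,20],[43,0]]
[[2,6],[13,19],[19,20],[22,16],[34,20],[43,0]]
[[0,16],[2,6],[13,19],[19,20],[22,16],[34,20],[43,0]]
[[0,16],[2,6],[13,19],[19,20],[22,16],[34,20],[43,0]]
[[0,16],[2,6],[13,19],[19,20],[22,16],[34,20],[43,8],[47,0]]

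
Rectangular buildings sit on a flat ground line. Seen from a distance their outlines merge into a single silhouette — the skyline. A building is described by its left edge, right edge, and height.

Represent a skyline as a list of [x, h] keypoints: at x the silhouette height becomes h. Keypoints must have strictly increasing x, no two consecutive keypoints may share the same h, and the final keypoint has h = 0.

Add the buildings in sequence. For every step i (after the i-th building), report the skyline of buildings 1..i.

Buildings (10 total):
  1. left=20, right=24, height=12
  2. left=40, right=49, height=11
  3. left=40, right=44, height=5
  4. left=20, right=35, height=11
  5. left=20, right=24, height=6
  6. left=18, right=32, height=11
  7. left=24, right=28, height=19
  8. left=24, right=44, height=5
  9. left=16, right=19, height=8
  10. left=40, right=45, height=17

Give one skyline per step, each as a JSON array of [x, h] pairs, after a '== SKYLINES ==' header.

== SKYLINES ==
[[20,12],[24,0]]
[[20,12],[24,0],[40,11],[49,0]]
[[20,12],[24,0],[40,11],[49,0]]
[[20,12],[24,11],[35,0],[40,11],[49,0]]
[[20,12],[24,11],[35,0],[40,11],[49,0]]
[[18,11],[20,12],[24,11],[35,0],[40,11],[49,0]]
[[18,11],[20,12],[24,19],[28,11],[35,0],[40,11],[49,0]]
[[18,11],[20,12],[24,19],[28,11],[35,5],[40,11],[49,0]]
[[16,8],[18,11],[20,12],[24,19],[28,11],[35,5],[40,11],[49,0]]
[[16,8],[18,11],[20,12],[24,19],[28,11],[35,5],[40,17],[45,11],[49,0]]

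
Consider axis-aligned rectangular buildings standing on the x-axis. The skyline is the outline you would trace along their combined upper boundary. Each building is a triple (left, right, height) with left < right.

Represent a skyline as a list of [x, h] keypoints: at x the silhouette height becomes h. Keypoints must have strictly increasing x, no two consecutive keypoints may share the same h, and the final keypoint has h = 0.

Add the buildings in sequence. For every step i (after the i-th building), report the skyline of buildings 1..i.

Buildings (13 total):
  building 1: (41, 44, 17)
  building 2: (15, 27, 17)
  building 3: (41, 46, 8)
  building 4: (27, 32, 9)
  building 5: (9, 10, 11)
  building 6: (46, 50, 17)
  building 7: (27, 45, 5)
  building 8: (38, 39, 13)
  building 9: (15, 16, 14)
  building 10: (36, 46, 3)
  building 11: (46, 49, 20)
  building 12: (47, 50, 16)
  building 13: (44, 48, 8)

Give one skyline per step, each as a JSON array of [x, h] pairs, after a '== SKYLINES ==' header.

== SKYLINES ==
[[41,17],[44,0]]
[[15,17],[27,0],[41,17],[44,0]]
[[15,17],[27,0],[41,17],[44,8],[46,0]]
[[15,17],[27,9],[32,0],[41,17],[44,8],[46,0]]
[[9,11],[10,0],[15,17],[27,9],[32,0],[41,17],[44,8],[46,0]]
[[9,11],[10,0],[15,17],[27,9],[32,0],[41,17],[44,8],[46,17],[50,0]]
[[9,11],[10,0],[15,17],[27,9],[32,5],[41,17],[44,8],[46,17],[50,0]]
[[9,11],[10,0],[15,17],[27,9],[32,5],[38,13],[39,5],[41,17],[44,8],[46,17],[50,0]]
[[9,11],[10,0],[15,17],[27,9],[32,5],[38,13],[39,5],[41,17],[44,8],[46,17],[50,0]]
[[9,11],[10,0],[15,17],[27,9],[32,5],[38,13],[39,5],[41,17],[44,8],[46,17],[50,0]]
[[9,11],[10,0],[15,17],[27,9],[32,5],[38,13],[39,5],[41,17],[44,8],[46,20],[49,17],[50,0]]
[[9,11],[10,0],[15,17],[27,9],[32,5],[38,13],[39,5],[41,17],[44,8],[46,20],[49,17],[50,0]]
[[9,11],[10,0],[15,17],[27,9],[32,5],[38,13],[39,5],[41,17],[44,8],[46,20],[49,17],[50,0]]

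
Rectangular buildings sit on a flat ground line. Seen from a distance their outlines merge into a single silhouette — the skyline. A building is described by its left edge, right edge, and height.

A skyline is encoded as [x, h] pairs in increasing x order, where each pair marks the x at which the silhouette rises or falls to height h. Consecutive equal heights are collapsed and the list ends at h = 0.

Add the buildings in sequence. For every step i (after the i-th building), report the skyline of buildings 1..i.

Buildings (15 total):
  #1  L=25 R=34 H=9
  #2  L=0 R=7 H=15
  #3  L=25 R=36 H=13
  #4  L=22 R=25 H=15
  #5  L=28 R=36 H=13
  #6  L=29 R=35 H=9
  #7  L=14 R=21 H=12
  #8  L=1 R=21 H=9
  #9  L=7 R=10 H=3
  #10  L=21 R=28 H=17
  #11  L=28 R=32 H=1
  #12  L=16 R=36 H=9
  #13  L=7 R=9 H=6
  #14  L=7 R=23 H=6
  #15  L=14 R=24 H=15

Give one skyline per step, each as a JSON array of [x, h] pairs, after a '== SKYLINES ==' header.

== SKYLINES ==
[[25,9],[34,0]]
[[0,15],[7,0],[25,9],[34,0]]
[[0,15],[7,0],[25,13],[36,0]]
[[0,15],[7,0],[22,15],[25,13],[36,0]]
[[0,15],[7,0],[22,15],[25,13],[36,0]]
[[0,15],[7,0],[22,15],[25,13],[36,0]]
[[0,15],[7,0],[14,12],[21,0],[22,15],[25,13],[36,0]]
[[0,15],[7,9],[14,12],[21,0],[22,15],[25,13],[36,0]]
[[0,15],[7,9],[14,12],[21,0],[22,15],[25,13],[36,0]]
[[0,15],[7,9],[14,12],[21,17],[28,13],[36,0]]
[[0,15],[7,9],[14,12],[21,17],[28,13],[36,0]]
[[0,15],[7,9],[14,12],[21,17],[28,13],[36,0]]
[[0,15],[7,9],[14,12],[21,17],[28,13],[36,0]]
[[0,15],[7,9],[14,12],[21,17],[28,13],[36,0]]
[[0,15],[7,9],[14,15],[21,17],[28,13],[36,0]]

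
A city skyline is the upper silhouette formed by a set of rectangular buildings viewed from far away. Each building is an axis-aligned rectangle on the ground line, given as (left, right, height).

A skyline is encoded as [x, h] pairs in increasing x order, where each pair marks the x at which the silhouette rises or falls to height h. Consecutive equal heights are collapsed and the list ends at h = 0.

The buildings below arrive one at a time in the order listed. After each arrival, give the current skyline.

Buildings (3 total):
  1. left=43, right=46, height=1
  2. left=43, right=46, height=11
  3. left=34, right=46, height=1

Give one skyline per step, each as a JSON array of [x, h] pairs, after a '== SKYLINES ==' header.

== SKYLINES ==
[[43,1],[46,0]]
[[43,11],[46,0]]
[[34,1],[43,11],[46,0]]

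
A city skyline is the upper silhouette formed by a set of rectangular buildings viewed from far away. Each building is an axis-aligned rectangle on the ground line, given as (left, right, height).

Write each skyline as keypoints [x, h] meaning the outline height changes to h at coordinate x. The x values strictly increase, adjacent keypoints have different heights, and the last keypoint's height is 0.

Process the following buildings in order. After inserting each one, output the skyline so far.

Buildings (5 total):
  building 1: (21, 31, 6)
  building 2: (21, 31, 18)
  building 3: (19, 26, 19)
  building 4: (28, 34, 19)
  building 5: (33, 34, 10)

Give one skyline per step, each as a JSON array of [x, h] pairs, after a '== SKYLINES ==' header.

== SKYLINES ==
[[21,6],[31,0]]
[[21,18],[31,0]]
[[19,19],[26,18],[31,0]]
[[19,19],[26,18],[28,19],[34,0]]
[[19,19],[26,18],[28,19],[34,0]]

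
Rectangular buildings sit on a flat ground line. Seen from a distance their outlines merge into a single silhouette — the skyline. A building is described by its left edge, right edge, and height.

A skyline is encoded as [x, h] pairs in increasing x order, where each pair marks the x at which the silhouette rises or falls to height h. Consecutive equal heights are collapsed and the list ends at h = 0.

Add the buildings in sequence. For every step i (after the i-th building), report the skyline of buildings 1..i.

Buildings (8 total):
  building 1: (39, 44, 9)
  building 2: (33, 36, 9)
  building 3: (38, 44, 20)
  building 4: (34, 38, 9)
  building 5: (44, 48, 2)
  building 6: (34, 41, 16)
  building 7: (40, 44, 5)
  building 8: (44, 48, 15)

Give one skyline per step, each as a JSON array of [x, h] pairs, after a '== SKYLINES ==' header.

== SKYLINES ==
[[39,9],[44,0]]
[[33,9],[36,0],[39,9],[44,0]]
[[33,9],[36,0],[38,20],[44,0]]
[[33,9],[38,20],[44,0]]
[[33,9],[38,20],[44,2],[48,0]]
[[33,9],[34,16],[38,20],[44,2],[48,0]]
[[33,9],[34,16],[38,20],[44,2],[48,0]]
[[33,9],[34,16],[38,20],[44,15],[48,0]]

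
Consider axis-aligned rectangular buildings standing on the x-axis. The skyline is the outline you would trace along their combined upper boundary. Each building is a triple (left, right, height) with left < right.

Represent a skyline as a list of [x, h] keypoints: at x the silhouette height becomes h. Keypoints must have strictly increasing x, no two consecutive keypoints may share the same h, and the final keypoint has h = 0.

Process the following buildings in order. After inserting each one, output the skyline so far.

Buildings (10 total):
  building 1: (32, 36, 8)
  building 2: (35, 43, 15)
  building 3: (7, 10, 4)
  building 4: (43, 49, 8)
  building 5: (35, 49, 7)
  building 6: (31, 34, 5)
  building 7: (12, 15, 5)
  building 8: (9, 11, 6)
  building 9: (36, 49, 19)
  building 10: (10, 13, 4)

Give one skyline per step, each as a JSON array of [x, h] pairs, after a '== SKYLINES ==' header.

== SKYLINES ==
[[32,8],[36,0]]
[[32,8],[35,15],[43,0]]
[[7,4],[10,0],[32,8],[35,15],[43,0]]
[[7,4],[10,0],[32,8],[35,15],[43,8],[49,0]]
[[7,4],[10,0],[32,8],[35,15],[43,8],[49,0]]
[[7,4],[10,0],[31,5],[32,8],[35,15],[43,8],[49,0]]
[[7,4],[10,0],[12,5],[15,0],[31,5],[32,8],[35,15],[43,8],[49,0]]
[[7,4],[9,6],[11,0],[12,5],[15,0],[31,5],[32,8],[35,15],[43,8],[49,0]]
[[7,4],[9,6],[11,0],[12,5],[15,0],[31,5],[32,8],[35,15],[36,19],[49,0]]
[[7,4],[9,6],[11,4],[12,5],[15,0],[31,5],[32,8],[35,15],[36,19],[49,0]]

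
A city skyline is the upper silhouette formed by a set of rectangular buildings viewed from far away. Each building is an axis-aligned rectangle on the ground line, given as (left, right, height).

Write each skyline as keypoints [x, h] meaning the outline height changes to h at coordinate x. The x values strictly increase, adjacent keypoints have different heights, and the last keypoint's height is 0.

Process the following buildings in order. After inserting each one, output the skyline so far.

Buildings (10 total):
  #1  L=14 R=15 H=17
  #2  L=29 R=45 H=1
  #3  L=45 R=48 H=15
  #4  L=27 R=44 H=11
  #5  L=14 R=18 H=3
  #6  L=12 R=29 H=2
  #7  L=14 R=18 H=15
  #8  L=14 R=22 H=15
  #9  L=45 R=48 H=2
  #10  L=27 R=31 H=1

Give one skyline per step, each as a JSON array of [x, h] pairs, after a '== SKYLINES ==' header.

== SKYLINES ==
[[14,17],[15,0]]
[[14,17],[15,0],[29,1],[45,0]]
[[14,17],[15,0],[29,1],[45,15],[48,0]]
[[14,17],[15,0],[27,11],[44,1],[45,15],[48,0]]
[[14,17],[15,3],[18,0],[27,11],[44,1],[45,15],[48,0]]
[[12,2],[14,17],[15,3],[18,2],[27,11],[44,1],[45,15],[48,0]]
[[12,2],[14,17],[15,15],[18,2],[27,11],[44,1],[45,15],[48,0]]
[[12,2],[14,17],[15,15],[22,2],[27,11],[44,1],[45,15],[48,0]]
[[12,2],[14,17],[15,15],[22,2],[27,11],[44,1],[45,15],[48,0]]
[[12,2],[14,17],[15,15],[22,2],[27,11],[44,1],[45,15],[48,0]]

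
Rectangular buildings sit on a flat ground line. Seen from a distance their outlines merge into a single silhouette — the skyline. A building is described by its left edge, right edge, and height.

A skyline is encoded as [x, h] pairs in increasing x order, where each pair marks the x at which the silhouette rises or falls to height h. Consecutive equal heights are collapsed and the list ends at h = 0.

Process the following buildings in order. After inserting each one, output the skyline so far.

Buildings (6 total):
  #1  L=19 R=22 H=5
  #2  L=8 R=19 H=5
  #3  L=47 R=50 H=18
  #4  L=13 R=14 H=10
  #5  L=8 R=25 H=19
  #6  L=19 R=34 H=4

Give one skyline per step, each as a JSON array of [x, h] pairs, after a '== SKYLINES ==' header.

== SKYLINES ==
[[19,5],[22,0]]
[[8,5],[22,0]]
[[8,5],[22,0],[47,18],[50,0]]
[[8,5],[13,10],[14,5],[22,0],[47,18],[50,0]]
[[8,19],[25,0],[47,18],[50,0]]
[[8,19],[25,4],[34,0],[47,18],[50,0]]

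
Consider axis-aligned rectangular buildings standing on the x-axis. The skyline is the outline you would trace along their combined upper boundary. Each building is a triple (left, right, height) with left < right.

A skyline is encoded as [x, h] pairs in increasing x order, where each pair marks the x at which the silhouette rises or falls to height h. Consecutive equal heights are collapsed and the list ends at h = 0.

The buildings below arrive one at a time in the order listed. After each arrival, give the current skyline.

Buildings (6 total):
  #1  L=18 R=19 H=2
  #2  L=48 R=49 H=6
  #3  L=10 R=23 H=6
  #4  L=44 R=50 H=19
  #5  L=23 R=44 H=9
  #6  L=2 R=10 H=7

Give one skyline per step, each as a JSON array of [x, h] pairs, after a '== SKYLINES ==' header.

== SKYLINES ==
[[18,2],[19,0]]
[[18,2],[19,0],[48,6],[49,0]]
[[10,6],[23,0],[48,6],[49,0]]
[[10,6],[23,0],[44,19],[50,0]]
[[10,6],[23,9],[44,19],[50,0]]
[[2,7],[10,6],[23,9],[44,19],[50,0]]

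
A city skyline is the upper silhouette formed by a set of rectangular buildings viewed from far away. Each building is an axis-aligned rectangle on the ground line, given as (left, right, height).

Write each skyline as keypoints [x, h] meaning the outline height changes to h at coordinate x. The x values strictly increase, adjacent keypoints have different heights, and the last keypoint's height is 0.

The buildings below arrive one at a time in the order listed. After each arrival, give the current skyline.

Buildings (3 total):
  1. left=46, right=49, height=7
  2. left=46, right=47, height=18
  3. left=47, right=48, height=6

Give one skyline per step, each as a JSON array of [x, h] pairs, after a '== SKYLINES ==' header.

== SKYLINES ==
[[46,7],[49,0]]
[[46,18],[47,7],[49,0]]
[[46,18],[47,7],[49,0]]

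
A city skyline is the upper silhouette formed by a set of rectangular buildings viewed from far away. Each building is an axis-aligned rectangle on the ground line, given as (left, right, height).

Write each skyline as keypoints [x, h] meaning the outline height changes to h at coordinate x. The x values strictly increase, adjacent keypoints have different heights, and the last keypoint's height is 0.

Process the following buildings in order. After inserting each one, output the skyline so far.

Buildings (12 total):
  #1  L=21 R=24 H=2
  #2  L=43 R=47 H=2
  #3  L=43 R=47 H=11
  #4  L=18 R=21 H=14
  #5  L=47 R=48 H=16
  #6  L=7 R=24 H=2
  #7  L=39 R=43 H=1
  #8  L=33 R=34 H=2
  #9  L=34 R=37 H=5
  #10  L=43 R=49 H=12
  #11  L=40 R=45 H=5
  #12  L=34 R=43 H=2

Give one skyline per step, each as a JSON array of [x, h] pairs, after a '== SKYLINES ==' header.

== SKYLINES ==
[[21,2],[24,0]]
[[21,2],[24,0],[43,2],[47,0]]
[[21,2],[24,0],[43,11],[47,0]]
[[18,14],[21,2],[24,0],[43,11],[47,0]]
[[18,14],[21,2],[24,0],[43,11],[47,16],[48,0]]
[[7,2],[18,14],[21,2],[24,0],[43,11],[47,16],[48,0]]
[[7,2],[18,14],[21,2],[24,0],[39,1],[43,11],[47,16],[48,0]]
[[7,2],[18,14],[21,2],[24,0],[33,2],[34,0],[39,1],[43,11],[47,16],[48,0]]
[[7,2],[18,14],[21,2],[24,0],[33,2],[34,5],[37,0],[39,1],[43,11],[47,16],[48,0]]
[[7,2],[18,14],[21,2],[24,0],[33,2],[34,5],[37,0],[39,1],[43,12],[47,16],[48,12],[49,0]]
[[7,2],[18,14],[21,2],[24,0],[33,2],[34,5],[37,0],[39,1],[40,5],[43,12],[47,16],[48,12],[49,0]]
[[7,2],[18,14],[21,2],[24,0],[33,2],[34,5],[37,2],[40,5],[43,12],[47,16],[48,12],[49,0]]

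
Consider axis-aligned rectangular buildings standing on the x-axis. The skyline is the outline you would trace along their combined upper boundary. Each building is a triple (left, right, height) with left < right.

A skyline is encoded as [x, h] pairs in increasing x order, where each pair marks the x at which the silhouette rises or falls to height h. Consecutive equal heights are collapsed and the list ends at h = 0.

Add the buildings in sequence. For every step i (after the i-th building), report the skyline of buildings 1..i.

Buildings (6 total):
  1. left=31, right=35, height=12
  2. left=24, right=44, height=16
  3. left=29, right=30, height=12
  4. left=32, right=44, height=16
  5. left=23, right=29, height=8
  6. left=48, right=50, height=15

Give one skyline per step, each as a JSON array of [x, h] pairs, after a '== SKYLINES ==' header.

== SKYLINES ==
[[31,12],[35,0]]
[[24,16],[44,0]]
[[24,16],[44,0]]
[[24,16],[44,0]]
[[23,8],[24,16],[44,0]]
[[23,8],[24,16],[44,0],[48,15],[50,0]]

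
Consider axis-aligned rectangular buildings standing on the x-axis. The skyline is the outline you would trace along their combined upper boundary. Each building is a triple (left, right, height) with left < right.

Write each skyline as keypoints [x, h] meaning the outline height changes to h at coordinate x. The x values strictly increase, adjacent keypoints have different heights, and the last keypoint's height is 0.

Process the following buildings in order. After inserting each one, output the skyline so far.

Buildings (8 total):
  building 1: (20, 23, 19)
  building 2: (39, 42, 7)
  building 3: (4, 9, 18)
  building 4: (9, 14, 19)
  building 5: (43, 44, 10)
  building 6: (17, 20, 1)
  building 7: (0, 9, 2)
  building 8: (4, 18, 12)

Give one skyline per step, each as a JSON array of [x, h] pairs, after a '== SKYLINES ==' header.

== SKYLINES ==
[[20,19],[23,0]]
[[20,19],[23,0],[39,7],[42,0]]
[[4,18],[9,0],[20,19],[23,0],[39,7],[42,0]]
[[4,18],[9,19],[14,0],[20,19],[23,0],[39,7],[42,0]]
[[4,18],[9,19],[14,0],[20,19],[23,0],[39,7],[42,0],[43,10],[44,0]]
[[4,18],[9,19],[14,0],[17,1],[20,19],[23,0],[39,7],[42,0],[43,10],[44,0]]
[[0,2],[4,18],[9,19],[14,0],[17,1],[20,19],[23,0],[39,7],[42,0],[43,10],[44,0]]
[[0,2],[4,18],[9,19],[14,12],[18,1],[20,19],[23,0],[39,7],[42,0],[43,10],[44,0]]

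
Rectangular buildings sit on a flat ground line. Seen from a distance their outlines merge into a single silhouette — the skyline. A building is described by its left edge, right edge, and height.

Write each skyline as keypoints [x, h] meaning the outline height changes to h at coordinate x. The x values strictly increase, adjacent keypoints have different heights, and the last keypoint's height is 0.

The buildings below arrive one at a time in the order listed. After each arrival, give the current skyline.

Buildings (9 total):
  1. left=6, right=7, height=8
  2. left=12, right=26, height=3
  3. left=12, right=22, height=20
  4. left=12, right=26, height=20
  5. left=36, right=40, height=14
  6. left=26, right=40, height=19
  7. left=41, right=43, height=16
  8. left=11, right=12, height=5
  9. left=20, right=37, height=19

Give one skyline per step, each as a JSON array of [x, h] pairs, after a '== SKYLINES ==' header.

== SKYLINES ==
[[6,8],[7,0]]
[[6,8],[7,0],[12,3],[26,0]]
[[6,8],[7,0],[12,20],[22,3],[26,0]]
[[6,8],[7,0],[12,20],[26,0]]
[[6,8],[7,0],[12,20],[26,0],[36,14],[40,0]]
[[6,8],[7,0],[12,20],[26,19],[40,0]]
[[6,8],[7,0],[12,20],[26,19],[40,0],[41,16],[43,0]]
[[6,8],[7,0],[11,5],[12,20],[26,19],[40,0],[41,16],[43,0]]
[[6,8],[7,0],[11,5],[12,20],[26,19],[40,0],[41,16],[43,0]]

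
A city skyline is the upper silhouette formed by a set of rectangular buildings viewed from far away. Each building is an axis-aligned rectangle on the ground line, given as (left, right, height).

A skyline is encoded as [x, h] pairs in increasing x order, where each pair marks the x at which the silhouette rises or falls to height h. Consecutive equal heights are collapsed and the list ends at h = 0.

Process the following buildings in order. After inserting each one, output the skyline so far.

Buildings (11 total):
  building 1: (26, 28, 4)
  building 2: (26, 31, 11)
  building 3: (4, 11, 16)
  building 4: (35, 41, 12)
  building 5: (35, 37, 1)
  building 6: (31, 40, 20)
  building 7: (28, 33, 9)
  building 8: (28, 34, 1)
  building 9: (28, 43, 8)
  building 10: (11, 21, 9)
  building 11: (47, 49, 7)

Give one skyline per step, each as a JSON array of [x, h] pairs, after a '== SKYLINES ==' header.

== SKYLINES ==
[[26,4],[28,0]]
[[26,11],[31,0]]
[[4,16],[11,0],[26,11],[31,0]]
[[4,16],[11,0],[26,11],[31,0],[35,12],[41,0]]
[[4,16],[11,0],[26,11],[31,0],[35,12],[41,0]]
[[4,16],[11,0],[26,11],[31,20],[40,12],[41,0]]
[[4,16],[11,0],[26,11],[31,20],[40,12],[41,0]]
[[4,16],[11,0],[26,11],[31,20],[40,12],[41,0]]
[[4,16],[11,0],[26,11],[31,20],[40,12],[41,8],[43,0]]
[[4,16],[11,9],[21,0],[26,11],[31,20],[40,12],[41,8],[43,0]]
[[4,16],[11,9],[21,0],[26,11],[31,20],[40,12],[41,8],[43,0],[47,7],[49,0]]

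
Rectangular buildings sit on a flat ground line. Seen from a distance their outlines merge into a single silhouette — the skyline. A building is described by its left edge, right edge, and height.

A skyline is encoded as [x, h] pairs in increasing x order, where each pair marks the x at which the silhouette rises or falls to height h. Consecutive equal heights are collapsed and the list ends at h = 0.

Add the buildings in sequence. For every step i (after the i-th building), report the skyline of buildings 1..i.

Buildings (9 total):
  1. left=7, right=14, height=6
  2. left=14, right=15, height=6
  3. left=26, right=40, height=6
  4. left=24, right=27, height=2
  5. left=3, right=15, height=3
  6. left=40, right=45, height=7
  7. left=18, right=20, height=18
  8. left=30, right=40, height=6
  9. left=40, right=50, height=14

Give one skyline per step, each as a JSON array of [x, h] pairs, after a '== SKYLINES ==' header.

== SKYLINES ==
[[7,6],[14,0]]
[[7,6],[15,0]]
[[7,6],[15,0],[26,6],[40,0]]
[[7,6],[15,0],[24,2],[26,6],[40,0]]
[[3,3],[7,6],[15,0],[24,2],[26,6],[40,0]]
[[3,3],[7,6],[15,0],[24,2],[26,6],[40,7],[45,0]]
[[3,3],[7,6],[15,0],[18,18],[20,0],[24,2],[26,6],[40,7],[45,0]]
[[3,3],[7,6],[15,0],[18,18],[20,0],[24,2],[26,6],[40,7],[45,0]]
[[3,3],[7,6],[15,0],[18,18],[20,0],[24,2],[26,6],[40,14],[50,0]]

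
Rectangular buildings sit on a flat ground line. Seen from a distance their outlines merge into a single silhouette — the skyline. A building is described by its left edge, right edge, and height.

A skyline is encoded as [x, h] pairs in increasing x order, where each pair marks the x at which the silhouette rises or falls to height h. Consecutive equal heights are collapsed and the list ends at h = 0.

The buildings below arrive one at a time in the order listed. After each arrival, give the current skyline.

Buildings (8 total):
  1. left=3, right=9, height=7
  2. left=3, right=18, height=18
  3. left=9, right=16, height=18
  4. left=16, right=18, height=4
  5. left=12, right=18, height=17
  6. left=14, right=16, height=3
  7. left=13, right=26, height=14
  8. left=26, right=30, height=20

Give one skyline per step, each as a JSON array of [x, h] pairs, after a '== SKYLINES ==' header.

== SKYLINES ==
[[3,7],[9,0]]
[[3,18],[18,0]]
[[3,18],[18,0]]
[[3,18],[18,0]]
[[3,18],[18,0]]
[[3,18],[18,0]]
[[3,18],[18,14],[26,0]]
[[3,18],[18,14],[26,20],[30,0]]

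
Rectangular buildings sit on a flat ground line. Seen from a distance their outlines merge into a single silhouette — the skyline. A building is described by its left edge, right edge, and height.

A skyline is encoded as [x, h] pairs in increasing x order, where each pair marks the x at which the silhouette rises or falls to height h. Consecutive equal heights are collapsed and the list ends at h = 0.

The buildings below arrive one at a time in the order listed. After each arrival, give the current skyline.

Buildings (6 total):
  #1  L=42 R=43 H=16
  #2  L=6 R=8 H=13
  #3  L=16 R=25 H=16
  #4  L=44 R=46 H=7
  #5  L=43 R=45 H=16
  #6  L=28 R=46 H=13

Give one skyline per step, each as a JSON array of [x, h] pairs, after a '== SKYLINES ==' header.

== SKYLINES ==
[[42,16],[43,0]]
[[6,13],[8,0],[42,16],[43,0]]
[[6,13],[8,0],[16,16],[25,0],[42,16],[43,0]]
[[6,13],[8,0],[16,16],[25,0],[42,16],[43,0],[44,7],[46,0]]
[[6,13],[8,0],[16,16],[25,0],[42,16],[45,7],[46,0]]
[[6,13],[8,0],[16,16],[25,0],[28,13],[42,16],[45,13],[46,0]]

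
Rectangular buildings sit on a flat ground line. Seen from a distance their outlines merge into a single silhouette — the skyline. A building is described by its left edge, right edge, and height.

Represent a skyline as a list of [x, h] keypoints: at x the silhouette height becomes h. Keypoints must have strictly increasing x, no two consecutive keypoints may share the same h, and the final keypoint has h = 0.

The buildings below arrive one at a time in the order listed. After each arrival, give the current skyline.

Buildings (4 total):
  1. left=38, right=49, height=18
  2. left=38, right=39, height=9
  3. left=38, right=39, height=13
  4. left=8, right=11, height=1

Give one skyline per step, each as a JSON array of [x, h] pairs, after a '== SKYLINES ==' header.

== SKYLINES ==
[[38,18],[49,0]]
[[38,18],[49,0]]
[[38,18],[49,0]]
[[8,1],[11,0],[38,18],[49,0]]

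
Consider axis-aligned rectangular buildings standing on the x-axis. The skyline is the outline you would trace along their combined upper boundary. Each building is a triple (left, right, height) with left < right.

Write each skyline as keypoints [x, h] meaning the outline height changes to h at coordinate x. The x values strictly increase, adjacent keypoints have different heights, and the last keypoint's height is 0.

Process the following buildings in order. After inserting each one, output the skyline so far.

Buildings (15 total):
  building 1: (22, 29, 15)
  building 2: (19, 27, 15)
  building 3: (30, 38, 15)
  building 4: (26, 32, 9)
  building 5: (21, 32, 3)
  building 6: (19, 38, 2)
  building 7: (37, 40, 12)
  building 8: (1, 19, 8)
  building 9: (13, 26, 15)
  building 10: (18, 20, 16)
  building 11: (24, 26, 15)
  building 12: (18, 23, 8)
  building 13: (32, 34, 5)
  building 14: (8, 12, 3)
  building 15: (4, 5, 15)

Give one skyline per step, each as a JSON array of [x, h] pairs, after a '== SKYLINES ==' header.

== SKYLINES ==
[[22,15],[29,0]]
[[19,15],[29,0]]
[[19,15],[29,0],[30,15],[38,0]]
[[19,15],[29,9],[30,15],[38,0]]
[[19,15],[29,9],[30,15],[38,0]]
[[19,15],[29,9],[30,15],[38,0]]
[[19,15],[29,9],[30,15],[38,12],[40,0]]
[[1,8],[19,15],[29,9],[30,15],[38,12],[40,0]]
[[1,8],[13,15],[29,9],[30,15],[38,12],[40,0]]
[[1,8],[13,15],[18,16],[20,15],[29,9],[30,15],[38,12],[40,0]]
[[1,8],[13,15],[18,16],[20,15],[29,9],[30,15],[38,12],[40,0]]
[[1,8],[13,15],[18,16],[20,15],[29,9],[30,15],[38,12],[40,0]]
[[1,8],[13,15],[18,16],[20,15],[29,9],[30,15],[38,12],[40,0]]
[[1,8],[13,15],[18,16],[20,15],[29,9],[30,15],[38,12],[40,0]]
[[1,8],[4,15],[5,8],[13,15],[18,16],[20,15],[29,9],[30,15],[38,12],[40,0]]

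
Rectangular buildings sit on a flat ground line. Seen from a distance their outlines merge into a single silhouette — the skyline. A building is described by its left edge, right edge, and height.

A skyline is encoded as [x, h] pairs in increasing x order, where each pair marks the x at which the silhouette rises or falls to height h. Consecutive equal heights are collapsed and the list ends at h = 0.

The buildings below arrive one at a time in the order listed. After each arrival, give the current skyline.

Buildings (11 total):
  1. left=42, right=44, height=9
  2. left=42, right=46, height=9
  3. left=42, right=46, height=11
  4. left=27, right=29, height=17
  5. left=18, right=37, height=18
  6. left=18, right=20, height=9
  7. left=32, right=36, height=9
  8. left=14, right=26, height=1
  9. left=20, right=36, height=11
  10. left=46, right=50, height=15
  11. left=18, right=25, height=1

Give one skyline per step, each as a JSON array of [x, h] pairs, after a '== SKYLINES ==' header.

== SKYLINES ==
[[42,9],[44,0]]
[[42,9],[46,0]]
[[42,11],[46,0]]
[[27,17],[29,0],[42,11],[46,0]]
[[18,18],[37,0],[42,11],[46,0]]
[[18,18],[37,0],[42,11],[46,0]]
[[18,18],[37,0],[42,11],[46,0]]
[[14,1],[18,18],[37,0],[42,11],[46,0]]
[[14,1],[18,18],[37,0],[42,11],[46,0]]
[[14,1],[18,18],[37,0],[42,11],[46,15],[50,0]]
[[14,1],[18,18],[37,0],[42,11],[46,15],[50,0]]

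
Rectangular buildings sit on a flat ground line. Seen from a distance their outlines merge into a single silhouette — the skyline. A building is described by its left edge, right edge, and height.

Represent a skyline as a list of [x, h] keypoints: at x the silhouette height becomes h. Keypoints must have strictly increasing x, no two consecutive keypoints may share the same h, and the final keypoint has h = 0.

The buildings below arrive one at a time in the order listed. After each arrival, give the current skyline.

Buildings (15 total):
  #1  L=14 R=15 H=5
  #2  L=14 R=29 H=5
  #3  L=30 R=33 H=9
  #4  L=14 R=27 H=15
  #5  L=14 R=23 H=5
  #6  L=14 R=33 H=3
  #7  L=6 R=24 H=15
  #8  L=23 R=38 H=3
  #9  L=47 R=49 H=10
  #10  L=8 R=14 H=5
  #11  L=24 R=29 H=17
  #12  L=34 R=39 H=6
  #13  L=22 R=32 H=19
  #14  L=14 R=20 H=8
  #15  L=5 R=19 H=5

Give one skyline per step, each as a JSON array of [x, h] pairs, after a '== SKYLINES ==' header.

== SKYLINES ==
[[14,5],[15,0]]
[[14,5],[29,0]]
[[14,5],[29,0],[30,9],[33,0]]
[[14,15],[27,5],[29,0],[30,9],[33,0]]
[[14,15],[27,5],[29,0],[30,9],[33,0]]
[[14,15],[27,5],[29,3],[30,9],[33,0]]
[[6,15],[27,5],[29,3],[30,9],[33,0]]
[[6,15],[27,5],[29,3],[30,9],[33,3],[38,0]]
[[6,15],[27,5],[29,3],[30,9],[33,3],[38,0],[47,10],[49,0]]
[[6,15],[27,5],[29,3],[30,9],[33,3],[38,0],[47,10],[49,0]]
[[6,15],[24,17],[29,3],[30,9],[33,3],[38,0],[47,10],[49,0]]
[[6,15],[24,17],[29,3],[30,9],[33,3],[34,6],[39,0],[47,10],[49,0]]
[[6,15],[22,19],[32,9],[33,3],[34,6],[39,0],[47,10],[49,0]]
[[6,15],[22,19],[32,9],[33,3],[34,6],[39,0],[47,10],[49,0]]
[[5,5],[6,15],[22,19],[32,9],[33,3],[34,6],[39,0],[47,10],[49,0]]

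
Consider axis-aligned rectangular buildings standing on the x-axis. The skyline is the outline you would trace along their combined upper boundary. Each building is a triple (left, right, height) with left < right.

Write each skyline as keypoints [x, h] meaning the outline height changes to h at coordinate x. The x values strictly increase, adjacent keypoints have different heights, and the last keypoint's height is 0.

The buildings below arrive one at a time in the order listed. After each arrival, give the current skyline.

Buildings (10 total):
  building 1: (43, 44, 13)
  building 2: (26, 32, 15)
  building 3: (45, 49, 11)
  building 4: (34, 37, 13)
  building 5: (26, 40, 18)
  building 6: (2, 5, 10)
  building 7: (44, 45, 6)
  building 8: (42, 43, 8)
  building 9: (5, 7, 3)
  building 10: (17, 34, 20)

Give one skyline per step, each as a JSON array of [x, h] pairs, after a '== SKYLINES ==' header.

== SKYLINES ==
[[43,13],[44,0]]
[[26,15],[32,0],[43,13],[44,0]]
[[26,15],[32,0],[43,13],[44,0],[45,11],[49,0]]
[[26,15],[32,0],[34,13],[37,0],[43,13],[44,0],[45,11],[49,0]]
[[26,18],[40,0],[43,13],[44,0],[45,11],[49,0]]
[[2,10],[5,0],[26,18],[40,0],[43,13],[44,0],[45,11],[49,0]]
[[2,10],[5,0],[26,18],[40,0],[43,13],[44,6],[45,11],[49,0]]
[[2,10],[5,0],[26,18],[40,0],[42,8],[43,13],[44,6],[45,11],[49,0]]
[[2,10],[5,3],[7,0],[26,18],[40,0],[42,8],[43,13],[44,6],[45,11],[49,0]]
[[2,10],[5,3],[7,0],[17,20],[34,18],[40,0],[42,8],[43,13],[44,6],[45,11],[49,0]]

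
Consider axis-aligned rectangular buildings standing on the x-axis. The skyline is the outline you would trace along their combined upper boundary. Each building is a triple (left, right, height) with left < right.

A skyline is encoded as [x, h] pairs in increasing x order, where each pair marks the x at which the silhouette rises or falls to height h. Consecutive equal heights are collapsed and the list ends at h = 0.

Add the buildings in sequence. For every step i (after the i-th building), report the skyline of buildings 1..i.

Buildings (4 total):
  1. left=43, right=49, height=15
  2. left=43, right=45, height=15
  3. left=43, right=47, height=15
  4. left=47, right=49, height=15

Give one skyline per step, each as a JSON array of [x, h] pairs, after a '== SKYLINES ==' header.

== SKYLINES ==
[[43,15],[49,0]]
[[43,15],[49,0]]
[[43,15],[49,0]]
[[43,15],[49,0]]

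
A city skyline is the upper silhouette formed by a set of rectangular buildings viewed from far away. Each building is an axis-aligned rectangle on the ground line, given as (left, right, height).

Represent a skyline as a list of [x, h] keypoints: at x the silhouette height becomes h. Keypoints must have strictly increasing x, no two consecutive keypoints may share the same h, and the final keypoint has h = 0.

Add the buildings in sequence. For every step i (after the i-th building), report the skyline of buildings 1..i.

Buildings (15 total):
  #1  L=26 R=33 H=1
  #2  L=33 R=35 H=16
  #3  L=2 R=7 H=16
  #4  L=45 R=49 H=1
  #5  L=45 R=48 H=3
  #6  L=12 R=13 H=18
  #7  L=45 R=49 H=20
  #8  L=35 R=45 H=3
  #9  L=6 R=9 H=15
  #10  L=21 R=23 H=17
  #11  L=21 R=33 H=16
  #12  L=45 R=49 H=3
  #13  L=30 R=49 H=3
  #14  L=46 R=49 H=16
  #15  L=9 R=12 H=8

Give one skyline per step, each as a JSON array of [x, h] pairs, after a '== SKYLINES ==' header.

== SKYLINES ==
[[26,1],[33,0]]
[[26,1],[33,16],[35,0]]
[[2,16],[7,0],[26,1],[33,16],[35,0]]
[[2,16],[7,0],[26,1],[33,16],[35,0],[45,1],[49,0]]
[[2,16],[7,0],[26,1],[33,16],[35,0],[45,3],[48,1],[49,0]]
[[2,16],[7,0],[12,18],[13,0],[26,1],[33,16],[35,0],[45,3],[48,1],[49,0]]
[[2,16],[7,0],[12,18],[13,0],[26,1],[33,16],[35,0],[45,20],[49,0]]
[[2,16],[7,0],[12,18],[13,0],[26,1],[33,16],[35,3],[45,20],[49,0]]
[[2,16],[7,15],[9,0],[12,18],[13,0],[26,1],[33,16],[35,3],[45,20],[49,0]]
[[2,16],[7,15],[9,0],[12,18],[13,0],[21,17],[23,0],[26,1],[33,16],[35,3],[45,20],[49,0]]
[[2,16],[7,15],[9,0],[12,18],[13,0],[21,17],[23,16],[35,3],[45,20],[49,0]]
[[2,16],[7,15],[9,0],[12,18],[13,0],[21,17],[23,16],[35,3],[45,20],[49,0]]
[[2,16],[7,15],[9,0],[12,18],[13,0],[21,17],[23,16],[35,3],[45,20],[49,0]]
[[2,16],[7,15],[9,0],[12,18],[13,0],[21,17],[23,16],[35,3],[45,20],[49,0]]
[[2,16],[7,15],[9,8],[12,18],[13,0],[21,17],[23,16],[35,3],[45,20],[49,0]]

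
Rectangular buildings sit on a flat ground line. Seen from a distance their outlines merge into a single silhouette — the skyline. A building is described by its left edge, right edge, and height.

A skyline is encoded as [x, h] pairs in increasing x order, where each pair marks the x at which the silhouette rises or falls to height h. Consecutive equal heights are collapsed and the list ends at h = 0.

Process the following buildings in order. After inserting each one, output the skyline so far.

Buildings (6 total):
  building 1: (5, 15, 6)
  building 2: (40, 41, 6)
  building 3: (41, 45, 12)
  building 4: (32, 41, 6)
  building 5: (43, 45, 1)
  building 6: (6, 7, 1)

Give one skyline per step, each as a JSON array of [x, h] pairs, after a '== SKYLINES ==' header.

== SKYLINES ==
[[5,6],[15,0]]
[[5,6],[15,0],[40,6],[41,0]]
[[5,6],[15,0],[40,6],[41,12],[45,0]]
[[5,6],[15,0],[32,6],[41,12],[45,0]]
[[5,6],[15,0],[32,6],[41,12],[45,0]]
[[5,6],[15,0],[32,6],[41,12],[45,0]]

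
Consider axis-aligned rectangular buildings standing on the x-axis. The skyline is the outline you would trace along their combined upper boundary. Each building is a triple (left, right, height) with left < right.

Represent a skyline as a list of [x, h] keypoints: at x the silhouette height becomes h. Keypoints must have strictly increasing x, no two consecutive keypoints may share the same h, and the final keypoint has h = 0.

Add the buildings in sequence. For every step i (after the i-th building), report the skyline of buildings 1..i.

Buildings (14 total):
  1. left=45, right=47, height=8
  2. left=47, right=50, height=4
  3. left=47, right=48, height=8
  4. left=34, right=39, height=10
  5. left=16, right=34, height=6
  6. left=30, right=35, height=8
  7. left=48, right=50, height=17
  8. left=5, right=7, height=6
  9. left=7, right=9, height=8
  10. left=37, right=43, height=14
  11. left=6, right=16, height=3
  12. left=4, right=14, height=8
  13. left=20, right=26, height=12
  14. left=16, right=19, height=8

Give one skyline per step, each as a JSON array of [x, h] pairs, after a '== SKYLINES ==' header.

== SKYLINES ==
[[45,8],[47,0]]
[[45,8],[47,4],[50,0]]
[[45,8],[48,4],[50,0]]
[[34,10],[39,0],[45,8],[48,4],[50,0]]
[[16,6],[34,10],[39,0],[45,8],[48,4],[50,0]]
[[16,6],[30,8],[34,10],[39,0],[45,8],[48,4],[50,0]]
[[16,6],[30,8],[34,10],[39,0],[45,8],[48,17],[50,0]]
[[5,6],[7,0],[16,6],[30,8],[34,10],[39,0],[45,8],[48,17],[50,0]]
[[5,6],[7,8],[9,0],[16,6],[30,8],[34,10],[39,0],[45,8],[48,17],[50,0]]
[[5,6],[7,8],[9,0],[16,6],[30,8],[34,10],[37,14],[43,0],[45,8],[48,17],[50,0]]
[[5,6],[7,8],[9,3],[16,6],[30,8],[34,10],[37,14],[43,0],[45,8],[48,17],[50,0]]
[[4,8],[14,3],[16,6],[30,8],[34,10],[37,14],[43,0],[45,8],[48,17],[50,0]]
[[4,8],[14,3],[16,6],[20,12],[26,6],[30,8],[34,10],[37,14],[43,0],[45,8],[48,17],[50,0]]
[[4,8],[14,3],[16,8],[19,6],[20,12],[26,6],[30,8],[34,10],[37,14],[43,0],[45,8],[48,17],[50,0]]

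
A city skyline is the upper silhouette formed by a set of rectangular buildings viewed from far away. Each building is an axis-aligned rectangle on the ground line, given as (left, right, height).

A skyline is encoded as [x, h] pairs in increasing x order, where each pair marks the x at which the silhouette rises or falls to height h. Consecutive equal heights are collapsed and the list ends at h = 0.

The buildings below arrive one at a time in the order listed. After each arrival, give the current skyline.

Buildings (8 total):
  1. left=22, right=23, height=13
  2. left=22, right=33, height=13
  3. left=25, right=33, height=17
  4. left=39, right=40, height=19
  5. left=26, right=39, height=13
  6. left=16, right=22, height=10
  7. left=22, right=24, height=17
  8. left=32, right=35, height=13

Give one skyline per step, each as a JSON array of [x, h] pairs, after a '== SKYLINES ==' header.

== SKYLINES ==
[[22,13],[23,0]]
[[22,13],[33,0]]
[[22,13],[25,17],[33,0]]
[[22,13],[25,17],[33,0],[39,19],[40,0]]
[[22,13],[25,17],[33,13],[39,19],[40,0]]
[[16,10],[22,13],[25,17],[33,13],[39,19],[40,0]]
[[16,10],[22,17],[24,13],[25,17],[33,13],[39,19],[40,0]]
[[16,10],[22,17],[24,13],[25,17],[33,13],[39,19],[40,0]]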